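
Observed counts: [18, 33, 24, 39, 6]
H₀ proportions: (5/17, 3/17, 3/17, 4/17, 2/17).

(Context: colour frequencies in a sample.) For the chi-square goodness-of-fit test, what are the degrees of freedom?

df = k − 1 = 5 − 1 = 4

degrees of freedom = 4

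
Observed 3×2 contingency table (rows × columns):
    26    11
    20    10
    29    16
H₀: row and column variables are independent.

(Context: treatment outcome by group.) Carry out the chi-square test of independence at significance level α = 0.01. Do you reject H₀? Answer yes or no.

Row totals [37, 30, 45], col totals [75, 37], n=112
χ² = (26−24.78)²/24.78 + (11−12.22)²/12.22 + (20−20.09)²/20.09 + (10−9.91)²/9.91 + (29−30.13)²/30.13 + (16−14.87)²/14.87 = 0.3132
df = 2
p-value (upper-tail) = 0.85506
At α=0.01: p ≥ α → fail to reject H₀

reject H₀: no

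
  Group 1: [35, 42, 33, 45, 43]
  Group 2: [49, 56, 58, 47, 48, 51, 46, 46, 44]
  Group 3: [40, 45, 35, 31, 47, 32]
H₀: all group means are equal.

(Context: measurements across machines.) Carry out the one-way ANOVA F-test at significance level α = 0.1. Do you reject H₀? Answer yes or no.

reject H₀: yes

Group means [39.60, 49.44, 38.33], grand mean 43.650
SSB = Σnᵢ(x̄ᵢ−x̄)² = 553.794; SSW = ΣΣ(x−x̄ᵢ)² = 518.756
MSB = 553.794/2 = 276.8972; MSW = 518.756/17 = 30.5150
F = MSB/MSW = 9.0741
df = (2, 17)
p-value (upper-tail) = 0.00208
At α=0.1: p < α → reject H₀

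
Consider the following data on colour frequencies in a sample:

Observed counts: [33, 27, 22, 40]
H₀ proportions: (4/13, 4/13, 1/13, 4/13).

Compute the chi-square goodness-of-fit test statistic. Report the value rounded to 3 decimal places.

n = 122; E_i = n·p_i = [37.54, 37.54, 9.38, 37.54]
χ² = (33−37.54)²/37.54 + (27−37.54)²/37.54 + (22−9.38)²/9.38 + (40−37.54)²/37.54 = 20.6270
df = 3

test statistic = 20.627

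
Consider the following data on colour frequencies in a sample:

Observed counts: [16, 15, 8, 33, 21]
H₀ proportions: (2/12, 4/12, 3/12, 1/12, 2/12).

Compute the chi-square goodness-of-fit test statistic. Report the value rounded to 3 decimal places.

n = 93; E_i = n·p_i = [15.50, 31.00, 23.25, 7.75, 15.50]
χ² = (16−15.50)²/15.50 + (15−31.00)²/31.00 + (8−23.25)²/23.25 + (33−7.75)²/7.75 + (21−15.50)²/15.50 = 102.4946
df = 4

test statistic = 102.495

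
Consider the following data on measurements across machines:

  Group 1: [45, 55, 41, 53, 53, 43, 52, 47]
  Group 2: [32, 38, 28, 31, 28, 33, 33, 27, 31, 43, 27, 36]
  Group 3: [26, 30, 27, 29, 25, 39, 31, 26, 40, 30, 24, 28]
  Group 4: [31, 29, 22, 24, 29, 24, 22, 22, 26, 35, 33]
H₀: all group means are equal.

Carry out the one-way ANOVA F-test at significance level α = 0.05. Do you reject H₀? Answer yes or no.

Group means [48.62, 32.25, 29.58, 27.00], grand mean 33.209
SSB = Σnᵢ(x̄ᵢ−x̄)² = 2494.075; SSW = ΣΣ(x−x̄ᵢ)² = 959.042
MSB = 2494.075/3 = 831.3582; MSW = 959.042/39 = 24.5908
F = MSB/MSW = 33.8077
df = (3, 39)
p-value (upper-tail) = 0.00000
At α=0.05: p < α → reject H₀

reject H₀: yes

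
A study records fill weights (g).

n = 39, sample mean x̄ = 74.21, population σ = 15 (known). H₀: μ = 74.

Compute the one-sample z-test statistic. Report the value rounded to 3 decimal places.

test statistic = 0.087

SE = σ/√n = 15/√39 = 2.4019
z = (x̄−μ₀)/SE = (74.21−74)/2.4019 = 0.0874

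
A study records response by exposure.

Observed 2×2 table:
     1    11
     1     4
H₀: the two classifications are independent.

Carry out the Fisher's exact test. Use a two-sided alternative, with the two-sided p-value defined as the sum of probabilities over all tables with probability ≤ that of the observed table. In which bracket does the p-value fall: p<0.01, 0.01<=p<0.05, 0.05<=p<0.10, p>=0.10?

Margins: r₁=12, r₂=5, c₁=2, c₂=15, n=17
p_obs = C(12,1)·C(5,1)/C(17,2); sum pmf over tables with pmf ≤ p_obs
p-value (two-sided) = 0.51471
→ bracket: p>=0.10

p-value bracket: p>=0.10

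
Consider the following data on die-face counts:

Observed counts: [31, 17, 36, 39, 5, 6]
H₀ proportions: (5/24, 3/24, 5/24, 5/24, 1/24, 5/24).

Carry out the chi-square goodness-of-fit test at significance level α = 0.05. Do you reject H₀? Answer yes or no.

reject H₀: yes

n = 134; E_i = n·p_i = [27.92, 16.75, 27.92, 27.92, 5.58, 27.92]
χ² = (31−27.92)²/27.92 + (17−16.75)²/16.75 + (36−27.92)²/27.92 + (39−27.92)²/27.92 + (5−5.58)²/5.58 + (6−27.92)²/27.92 = 24.3522
df = 5
p-value (upper-tail) = 0.00019
At α=0.05: p < α → reject H₀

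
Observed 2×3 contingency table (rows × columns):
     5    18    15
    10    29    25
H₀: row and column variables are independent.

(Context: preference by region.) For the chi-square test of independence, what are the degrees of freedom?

degrees of freedom = 2

df = (r−1)(c−1) = (2−1)·(3−1) = 2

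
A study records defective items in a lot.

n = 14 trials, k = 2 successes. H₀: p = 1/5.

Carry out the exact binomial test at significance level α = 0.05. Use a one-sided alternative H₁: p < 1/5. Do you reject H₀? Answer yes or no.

Exact binomial: n=14, k=2, p₀=1/5=0.2000
P(X≤2) from Σ C(n,i)·p₀^i·(1−p₀)^(n−i)
p-value (one-sided, H₁ less) = 0.44805
At α=0.05: p ≥ α → fail to reject H₀

reject H₀: no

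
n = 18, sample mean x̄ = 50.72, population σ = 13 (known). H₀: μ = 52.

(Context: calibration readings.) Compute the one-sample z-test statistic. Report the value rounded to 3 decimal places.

SE = σ/√n = 13/√18 = 3.0641
z = (x̄−μ₀)/SE = (50.72−52)/3.0641 = -0.4177

test statistic = -0.418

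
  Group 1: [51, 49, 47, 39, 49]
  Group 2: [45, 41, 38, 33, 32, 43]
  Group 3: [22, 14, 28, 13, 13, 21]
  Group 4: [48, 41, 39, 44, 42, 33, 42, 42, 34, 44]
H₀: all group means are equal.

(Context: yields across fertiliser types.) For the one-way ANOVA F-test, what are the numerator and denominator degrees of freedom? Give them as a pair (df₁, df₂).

k = 4 groups, N = 27 total
df = (k−1, N−k) = (4−1, 27−4) = (3, 23)

degrees of freedom = [3, 23]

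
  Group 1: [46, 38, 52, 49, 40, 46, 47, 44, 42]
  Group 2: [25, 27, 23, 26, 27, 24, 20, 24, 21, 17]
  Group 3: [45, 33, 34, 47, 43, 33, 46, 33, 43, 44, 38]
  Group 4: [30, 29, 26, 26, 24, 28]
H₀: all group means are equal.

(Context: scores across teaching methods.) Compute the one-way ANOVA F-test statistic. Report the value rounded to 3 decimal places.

Group means [44.89, 23.40, 39.91, 27.17], grand mean 34.444
SSB = Σnᵢ(x̄ᵢ−x̄)² = 2847.858; SSW = ΣΣ(x−x̄ᵢ)² = 605.031
MSB = 2847.858/3 = 949.2859; MSW = 605.031/32 = 18.9072
F = MSB/MSW = 50.2076
df = (3, 32)

test statistic = 50.208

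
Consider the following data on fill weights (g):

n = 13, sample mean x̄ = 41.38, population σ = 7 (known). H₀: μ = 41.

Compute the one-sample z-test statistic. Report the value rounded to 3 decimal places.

test statistic = 0.196

SE = σ/√n = 7/√13 = 1.9415
z = (x̄−μ₀)/SE = (41.38−41)/1.9415 = 0.1957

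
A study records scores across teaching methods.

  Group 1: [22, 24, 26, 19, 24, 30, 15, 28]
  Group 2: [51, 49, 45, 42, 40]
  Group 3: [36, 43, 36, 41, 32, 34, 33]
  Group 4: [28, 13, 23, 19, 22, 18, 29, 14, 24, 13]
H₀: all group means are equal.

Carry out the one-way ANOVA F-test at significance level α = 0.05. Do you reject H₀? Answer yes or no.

reject H₀: yes

Group means [23.50, 45.40, 36.43, 20.30], grand mean 29.100
SSB = Σnᵢ(x̄ᵢ−x̄)² = 2729.686; SSW = ΣΣ(x−x̄ᵢ)² = 663.014
MSB = 2729.686/3 = 909.8952; MSW = 663.014/26 = 25.5005
F = MSB/MSW = 35.6814
df = (3, 26)
p-value (upper-tail) = 0.00000
At α=0.05: p < α → reject H₀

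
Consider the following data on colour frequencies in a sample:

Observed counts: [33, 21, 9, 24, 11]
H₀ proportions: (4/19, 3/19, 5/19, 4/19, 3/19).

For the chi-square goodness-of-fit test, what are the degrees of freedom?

df = k − 1 = 5 − 1 = 4

degrees of freedom = 4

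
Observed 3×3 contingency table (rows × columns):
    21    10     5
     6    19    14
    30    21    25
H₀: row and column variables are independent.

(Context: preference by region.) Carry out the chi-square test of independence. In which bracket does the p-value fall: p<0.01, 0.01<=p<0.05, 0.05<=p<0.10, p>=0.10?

p-value bracket: p<0.01

Row totals [36, 39, 76], col totals [57, 50, 44], n=151
χ² = (21−13.59)²/13.59 + (10−11.92)²/11.92 + (5−10.49)²/10.49 + (6−14.72)²/14.72 + (19−12.91)²/12.91 + (14−11.36)²/11.36 + (30−28.69)²/28.69 + (21−25.17)²/25.17 + (25−22.15)²/22.15 = 16.9880
df = 4
p-value (upper-tail) = 0.00194
→ bracket: p<0.01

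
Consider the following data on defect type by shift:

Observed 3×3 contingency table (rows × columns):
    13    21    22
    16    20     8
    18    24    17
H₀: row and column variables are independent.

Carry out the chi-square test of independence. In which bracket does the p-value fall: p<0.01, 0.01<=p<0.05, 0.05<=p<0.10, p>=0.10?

Row totals [56, 44, 59], col totals [47, 65, 47], n=159
χ² = (13−16.55)²/16.55 + (21−22.89)²/22.89 + (22−16.55)²/16.55 + (16−13.01)²/13.01 + (20−17.99)²/17.99 + (8−13.01)²/13.01 + (18−17.44)²/17.44 + (24−24.12)²/24.12 + (17−17.44)²/17.44 = 5.5823
df = 4
p-value (upper-tail) = 0.23259
→ bracket: p>=0.10

p-value bracket: p>=0.10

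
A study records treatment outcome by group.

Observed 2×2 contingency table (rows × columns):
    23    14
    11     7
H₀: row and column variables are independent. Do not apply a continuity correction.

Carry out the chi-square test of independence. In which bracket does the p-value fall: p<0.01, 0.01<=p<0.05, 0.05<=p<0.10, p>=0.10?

p-value bracket: p>=0.10

Row totals [37, 18], col totals [34, 21], n=55
χ² = (23−22.87)²/22.87 + (14−14.13)²/14.13 + (11−11.13)²/11.13 + (7−6.87)²/6.87 = 0.0057
df = 1
p-value (upper-tail) = 0.93999
→ bracket: p>=0.10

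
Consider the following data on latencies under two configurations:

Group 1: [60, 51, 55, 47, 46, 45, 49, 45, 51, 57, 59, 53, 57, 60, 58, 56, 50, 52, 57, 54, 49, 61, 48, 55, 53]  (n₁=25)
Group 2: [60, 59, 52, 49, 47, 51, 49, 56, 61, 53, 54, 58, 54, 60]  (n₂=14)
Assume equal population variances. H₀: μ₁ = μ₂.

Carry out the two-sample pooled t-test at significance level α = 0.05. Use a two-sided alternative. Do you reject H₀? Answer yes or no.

reject H₀: no

x̄₁=53.120, s₁=4.902, n₁=25
x̄₂=54.500, s₂=4.604, n₂=14
s_p² = [24·4.902² + 13·4.604²]/37 = 23.0308
SE = √(s_p²·(1/25+1/14)) = 1.6020
t = (53.120−54.500)/1.6020 = -0.8614
df = 37
p-value (two-sided) = 0.39454
At α=0.05: p ≥ α → fail to reject H₀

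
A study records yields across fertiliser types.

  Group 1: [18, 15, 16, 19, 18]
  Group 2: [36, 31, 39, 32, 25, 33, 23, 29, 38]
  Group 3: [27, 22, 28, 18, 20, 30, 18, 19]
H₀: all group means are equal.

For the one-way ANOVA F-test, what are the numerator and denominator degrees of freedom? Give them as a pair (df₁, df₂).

k = 3 groups, N = 22 total
df = (k−1, N−k) = (3−1, 22−3) = (2, 19)

degrees of freedom = [2, 19]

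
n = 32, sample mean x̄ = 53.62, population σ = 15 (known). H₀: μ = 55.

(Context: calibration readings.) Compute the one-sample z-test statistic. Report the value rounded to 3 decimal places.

test statistic = -0.520

SE = σ/√n = 15/√32 = 2.6517
z = (x̄−μ₀)/SE = (53.62−55)/2.6517 = -0.5204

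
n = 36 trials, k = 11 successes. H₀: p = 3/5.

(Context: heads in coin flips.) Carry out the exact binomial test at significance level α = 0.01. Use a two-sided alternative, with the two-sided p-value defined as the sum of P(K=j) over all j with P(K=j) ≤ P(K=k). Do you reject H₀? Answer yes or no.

reject H₀: yes

Exact binomial: n=36, k=11, p₀=3/5=0.6000
P(X=j) = C(n,j)·p₀^j·(1−p₀)^(n−j); p = Σ P(X=j) over j with P(X=j) ≤ P(X=11)
p-value (two-sided) = 0.00048
At α=0.01: p < α → reject H₀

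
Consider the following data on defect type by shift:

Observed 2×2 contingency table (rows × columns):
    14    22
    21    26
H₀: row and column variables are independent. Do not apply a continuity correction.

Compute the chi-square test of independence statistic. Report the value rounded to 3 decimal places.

Row totals [36, 47], col totals [35, 48], n=83
χ² = (14−15.18)²/15.18 + (22−20.82)²/20.82 + (21−19.82)²/19.82 + (26−27.18)²/27.18 = 0.2804
df = 1

test statistic = 0.280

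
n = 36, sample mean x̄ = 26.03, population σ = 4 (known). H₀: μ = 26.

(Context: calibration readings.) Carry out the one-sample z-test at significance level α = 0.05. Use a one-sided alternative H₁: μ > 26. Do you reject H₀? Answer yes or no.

SE = σ/√n = 4/√36 = 0.6667
z = (x̄−μ₀)/SE = (26.03−26)/0.6667 = 0.0450
p-value (one-sided, H₁ greater) = 0.48205
At α=0.05: p ≥ α → fail to reject H₀

reject H₀: no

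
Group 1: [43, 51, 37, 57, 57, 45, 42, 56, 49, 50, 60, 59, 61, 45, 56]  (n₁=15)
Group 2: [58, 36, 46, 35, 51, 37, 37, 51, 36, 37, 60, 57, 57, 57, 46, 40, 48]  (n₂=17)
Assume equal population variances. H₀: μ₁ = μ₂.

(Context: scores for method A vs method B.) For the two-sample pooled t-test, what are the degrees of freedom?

df = n₁ + n₂ − 2 = 15 + 17 − 2 = 30

degrees of freedom = 30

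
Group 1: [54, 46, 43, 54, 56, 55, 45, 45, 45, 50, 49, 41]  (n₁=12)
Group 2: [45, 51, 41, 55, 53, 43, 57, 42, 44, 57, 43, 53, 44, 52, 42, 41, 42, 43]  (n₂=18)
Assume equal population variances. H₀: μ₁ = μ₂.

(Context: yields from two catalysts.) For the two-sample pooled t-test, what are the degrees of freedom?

degrees of freedom = 28

df = n₁ + n₂ − 2 = 12 + 18 − 2 = 28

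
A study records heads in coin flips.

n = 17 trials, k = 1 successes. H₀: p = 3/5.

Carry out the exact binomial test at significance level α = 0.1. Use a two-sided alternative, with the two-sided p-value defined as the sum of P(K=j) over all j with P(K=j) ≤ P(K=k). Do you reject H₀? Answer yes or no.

Exact binomial: n=17, k=1, p₀=3/5=0.6000
P(X=j) = C(n,j)·p₀^j·(1−p₀)^(n−j); p = Σ P(X=j) over j with P(X=j) ≤ P(X=1)
p-value (two-sided) = 0.00000
At α=0.1: p < α → reject H₀

reject H₀: yes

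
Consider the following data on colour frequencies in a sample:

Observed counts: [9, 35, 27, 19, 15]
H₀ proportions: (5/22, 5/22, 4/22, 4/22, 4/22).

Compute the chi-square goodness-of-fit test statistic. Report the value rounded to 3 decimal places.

n = 105; E_i = n·p_i = [23.86, 23.86, 19.09, 19.09, 19.09]
χ² = (9−23.86)²/23.86 + (35−23.86)²/23.86 + (27−19.09)²/19.09 + (19−19.09)²/19.09 + (15−19.09)²/19.09 = 18.6086
df = 4

test statistic = 18.609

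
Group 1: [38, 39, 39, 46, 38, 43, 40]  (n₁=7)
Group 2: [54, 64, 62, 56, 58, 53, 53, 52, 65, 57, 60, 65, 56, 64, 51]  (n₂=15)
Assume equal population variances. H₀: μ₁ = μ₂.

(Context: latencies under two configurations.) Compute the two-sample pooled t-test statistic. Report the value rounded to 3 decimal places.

test statistic = -8.544

x̄₁=40.429, s₁=2.992, n₁=7
x̄₂=58.000, s₂=5.000, n₂=15
s_p² = [6·2.992² + 14·5.000²]/20 = 20.1857
SE = √(s_p²·(1/7+1/15)) = 2.0565
t = (40.429−58.000)/2.0565 = -8.5441
df = 20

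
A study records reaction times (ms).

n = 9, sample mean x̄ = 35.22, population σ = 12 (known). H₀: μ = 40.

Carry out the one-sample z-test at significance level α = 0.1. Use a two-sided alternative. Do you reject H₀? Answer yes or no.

reject H₀: no

SE = σ/√n = 12/√9 = 4.0000
z = (x̄−μ₀)/SE = (35.22−40)/4.0000 = -1.1950
p-value (two-sided) = 0.23209
At α=0.1: p ≥ α → fail to reject H₀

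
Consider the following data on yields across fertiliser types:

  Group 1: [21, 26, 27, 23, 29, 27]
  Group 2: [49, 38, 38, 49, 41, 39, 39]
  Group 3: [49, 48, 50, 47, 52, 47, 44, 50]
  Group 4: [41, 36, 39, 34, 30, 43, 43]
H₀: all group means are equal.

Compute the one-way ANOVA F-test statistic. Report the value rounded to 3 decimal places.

Group means [25.50, 41.86, 48.38, 38.00], grand mean 39.250
SSB = Σnᵢ(x̄ᵢ−x̄)² = 1859.018; SSW = ΣΣ(x−x̄ᵢ)² = 378.232
MSB = 1859.018/3 = 619.6726; MSW = 378.232/24 = 15.7597
F = MSB/MSW = 39.3201
df = (3, 24)

test statistic = 39.320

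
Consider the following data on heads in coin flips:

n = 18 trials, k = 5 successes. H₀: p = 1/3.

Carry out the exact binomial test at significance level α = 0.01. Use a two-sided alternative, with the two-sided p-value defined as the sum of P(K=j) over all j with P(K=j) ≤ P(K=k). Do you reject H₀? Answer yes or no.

reject H₀: no

Exact binomial: n=18, k=5, p₀=1/3=0.3333
P(X=j) = C(n,j)·p₀^j·(1−p₀)^(n−j); p = Σ P(X=j) over j with P(X=j) ≤ P(X=5)
p-value (two-sided) = 0.80373
At α=0.01: p ≥ α → fail to reject H₀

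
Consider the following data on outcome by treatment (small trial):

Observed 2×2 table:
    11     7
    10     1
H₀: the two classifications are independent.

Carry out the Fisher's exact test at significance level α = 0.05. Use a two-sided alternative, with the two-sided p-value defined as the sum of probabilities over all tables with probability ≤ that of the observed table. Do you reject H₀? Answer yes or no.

Margins: r₁=18, r₂=11, c₁=21, c₂=8, n=29
p_obs = C(18,11)·C(11,10)/C(29,21); sum pmf over tables with pmf ≤ p_obs
p-value (two-sided) = 0.10965
At α=0.05: p ≥ α → fail to reject H₀

reject H₀: no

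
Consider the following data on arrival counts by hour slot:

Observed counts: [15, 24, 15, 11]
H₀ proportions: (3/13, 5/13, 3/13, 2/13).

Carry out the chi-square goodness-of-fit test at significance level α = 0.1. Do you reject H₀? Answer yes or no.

reject H₀: no

n = 65; E_i = n·p_i = [15.00, 25.00, 15.00, 10.00]
χ² = (15−15.00)²/15.00 + (24−25.00)²/25.00 + (15−15.00)²/15.00 + (11−10.00)²/10.00 = 0.1400
df = 3
p-value (upper-tail) = 0.98664
At α=0.1: p ≥ α → fail to reject H₀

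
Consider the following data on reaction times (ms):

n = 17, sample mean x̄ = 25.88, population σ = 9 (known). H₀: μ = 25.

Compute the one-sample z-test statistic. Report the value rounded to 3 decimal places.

test statistic = 0.403

SE = σ/√n = 9/√17 = 2.1828
z = (x̄−μ₀)/SE = (25.88−25)/2.1828 = 0.4031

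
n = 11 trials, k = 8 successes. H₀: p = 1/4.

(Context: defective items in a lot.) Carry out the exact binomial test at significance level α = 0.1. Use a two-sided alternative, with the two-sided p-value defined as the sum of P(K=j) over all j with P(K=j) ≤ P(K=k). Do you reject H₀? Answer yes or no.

reject H₀: yes

Exact binomial: n=11, k=8, p₀=1/4=0.2500
P(X=j) = C(n,j)·p₀^j·(1−p₀)^(n−j); p = Σ P(X=j) over j with P(X=j) ≤ P(X=8)
p-value (two-sided) = 0.00119
At α=0.1: p < α → reject H₀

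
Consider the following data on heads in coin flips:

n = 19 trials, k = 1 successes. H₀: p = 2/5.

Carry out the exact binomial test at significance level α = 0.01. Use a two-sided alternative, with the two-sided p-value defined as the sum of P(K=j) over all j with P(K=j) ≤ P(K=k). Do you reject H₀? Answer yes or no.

reject H₀: yes

Exact binomial: n=19, k=1, p₀=2/5=0.4000
P(X=j) = C(n,j)·p₀^j·(1−p₀)^(n−j); p = Σ P(X=j) over j with P(X=j) ≤ P(X=1)
p-value (two-sided) = 0.00147
At α=0.01: p < α → reject H₀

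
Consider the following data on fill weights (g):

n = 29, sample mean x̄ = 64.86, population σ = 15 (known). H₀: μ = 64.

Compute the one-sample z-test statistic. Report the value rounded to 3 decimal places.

test statistic = 0.309

SE = σ/√n = 15/√29 = 2.7854
z = (x̄−μ₀)/SE = (64.86−64)/2.7854 = 0.3087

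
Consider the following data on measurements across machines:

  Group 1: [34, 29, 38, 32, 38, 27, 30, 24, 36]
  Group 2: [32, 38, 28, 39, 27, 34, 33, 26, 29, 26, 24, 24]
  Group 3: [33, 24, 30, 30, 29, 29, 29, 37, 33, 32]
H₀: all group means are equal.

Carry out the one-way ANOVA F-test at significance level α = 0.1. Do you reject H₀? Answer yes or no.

Group means [32.00, 30.00, 30.60], grand mean 30.774
SSB = Σnᵢ(x̄ᵢ−x̄)² = 21.019; SSW = ΣΣ(x−x̄ᵢ)² = 592.400
MSB = 21.019/2 = 10.5097; MSW = 592.400/28 = 21.1571
F = MSB/MSW = 0.4967
df = (2, 28)
p-value (upper-tail) = 0.61377
At α=0.1: p ≥ α → fail to reject H₀

reject H₀: no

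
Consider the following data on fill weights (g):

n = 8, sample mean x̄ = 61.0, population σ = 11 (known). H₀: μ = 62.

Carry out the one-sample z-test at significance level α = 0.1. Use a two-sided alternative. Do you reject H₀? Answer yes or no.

reject H₀: no

SE = σ/√n = 11/√8 = 3.8891
z = (x̄−μ₀)/SE = (61.0−62)/3.8891 = -0.2571
p-value (two-sided) = 0.79708
At α=0.1: p ≥ α → fail to reject H₀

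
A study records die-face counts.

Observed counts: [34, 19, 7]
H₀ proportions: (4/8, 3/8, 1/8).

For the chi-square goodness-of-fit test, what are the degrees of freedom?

degrees of freedom = 2

df = k − 1 = 3 − 1 = 2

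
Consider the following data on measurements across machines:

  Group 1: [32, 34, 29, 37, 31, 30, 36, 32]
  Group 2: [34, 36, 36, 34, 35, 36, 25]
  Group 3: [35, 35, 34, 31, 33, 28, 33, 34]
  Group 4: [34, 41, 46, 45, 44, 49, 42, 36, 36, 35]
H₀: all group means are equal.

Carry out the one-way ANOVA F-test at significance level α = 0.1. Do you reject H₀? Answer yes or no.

reject H₀: yes

Group means [32.62, 33.71, 32.88, 40.80], grand mean 35.394
SSB = Σnᵢ(x̄ᵢ−x̄)² = 424.100; SSW = ΣΣ(x−x̄ᵢ)² = 437.779
MSB = 424.100/3 = 141.3667; MSW = 437.779/29 = 15.0958
F = MSB/MSW = 9.3646
df = (3, 29)
p-value (upper-tail) = 0.00017
At α=0.1: p < α → reject H₀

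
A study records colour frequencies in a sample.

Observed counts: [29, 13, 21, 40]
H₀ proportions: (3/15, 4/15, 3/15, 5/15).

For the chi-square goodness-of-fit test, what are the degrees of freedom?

degrees of freedom = 3

df = k − 1 = 4 − 1 = 3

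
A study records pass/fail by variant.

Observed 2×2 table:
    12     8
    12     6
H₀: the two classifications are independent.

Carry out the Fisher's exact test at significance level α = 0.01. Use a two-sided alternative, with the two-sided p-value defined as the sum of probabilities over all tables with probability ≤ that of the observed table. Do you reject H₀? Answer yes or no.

Margins: r₁=20, r₂=18, c₁=24, c₂=14, n=38
p_obs = C(20,12)·C(18,12)/C(38,24); sum pmf over tables with pmf ≤ p_obs
p-value (two-sided) = 0.74487
At α=0.01: p ≥ α → fail to reject H₀

reject H₀: no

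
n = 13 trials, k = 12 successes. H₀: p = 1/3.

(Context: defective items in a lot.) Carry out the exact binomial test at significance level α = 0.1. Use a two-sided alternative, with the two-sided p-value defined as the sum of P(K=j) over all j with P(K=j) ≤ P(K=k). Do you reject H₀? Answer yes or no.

Exact binomial: n=13, k=12, p₀=1/3=0.3333
P(X=j) = C(n,j)·p₀^j·(1−p₀)^(n−j); p = Σ P(X=j) over j with P(X=j) ≤ P(X=12)
p-value (two-sided) = 0.00002
At α=0.1: p < α → reject H₀

reject H₀: yes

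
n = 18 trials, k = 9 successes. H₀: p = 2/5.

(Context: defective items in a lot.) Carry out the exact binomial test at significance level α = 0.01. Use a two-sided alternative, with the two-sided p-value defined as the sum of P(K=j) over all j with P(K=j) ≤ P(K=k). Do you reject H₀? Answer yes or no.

reject H₀: no

Exact binomial: n=18, k=9, p₀=2/5=0.4000
P(X=j) = C(n,j)·p₀^j·(1−p₀)^(n−j); p = Σ P(X=j) over j with P(X=j) ≤ P(X=9)
p-value (two-sided) = 0.47192
At α=0.01: p ≥ α → fail to reject H₀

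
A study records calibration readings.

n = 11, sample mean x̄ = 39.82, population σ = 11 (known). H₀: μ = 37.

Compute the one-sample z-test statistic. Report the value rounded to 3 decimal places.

SE = σ/√n = 11/√11 = 3.3166
z = (x̄−μ₀)/SE = (39.82−37)/3.3166 = 0.8503

test statistic = 0.850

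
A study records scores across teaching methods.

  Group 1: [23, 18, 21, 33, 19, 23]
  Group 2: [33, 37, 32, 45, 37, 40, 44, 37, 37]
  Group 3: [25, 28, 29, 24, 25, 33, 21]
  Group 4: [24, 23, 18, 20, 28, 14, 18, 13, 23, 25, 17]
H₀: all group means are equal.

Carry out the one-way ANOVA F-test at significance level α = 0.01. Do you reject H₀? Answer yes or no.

Group means [22.83, 38.00, 26.43, 20.27], grand mean 26.879
SSB = Σnᵢ(x̄ᵢ−x̄)² = 1692.786; SSW = ΣΣ(x−x̄ᵢ)² = 614.729
MSB = 1692.786/3 = 564.2619; MSW = 614.729/29 = 21.1976
F = MSB/MSW = 26.6192
df = (3, 29)
p-value (upper-tail) = 0.00000
At α=0.01: p < α → reject H₀

reject H₀: yes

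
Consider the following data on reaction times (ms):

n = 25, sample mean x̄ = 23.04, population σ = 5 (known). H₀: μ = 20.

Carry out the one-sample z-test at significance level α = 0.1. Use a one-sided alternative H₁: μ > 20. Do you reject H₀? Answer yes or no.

reject H₀: yes

SE = σ/√n = 5/√25 = 1.0000
z = (x̄−μ₀)/SE = (23.04−20)/1.0000 = 3.0400
p-value (one-sided, H₁ greater) = 0.00118
At α=0.1: p < α → reject H₀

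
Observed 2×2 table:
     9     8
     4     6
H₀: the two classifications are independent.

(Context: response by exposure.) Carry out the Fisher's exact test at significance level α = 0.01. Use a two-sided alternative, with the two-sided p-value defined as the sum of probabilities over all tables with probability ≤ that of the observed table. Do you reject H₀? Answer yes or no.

Margins: r₁=17, r₂=10, c₁=13, c₂=14, n=27
p_obs = C(17,9)·C(10,4)/C(27,13); sum pmf over tables with pmf ≤ p_obs
p-value (two-sided) = 0.69458
At α=0.01: p ≥ α → fail to reject H₀

reject H₀: no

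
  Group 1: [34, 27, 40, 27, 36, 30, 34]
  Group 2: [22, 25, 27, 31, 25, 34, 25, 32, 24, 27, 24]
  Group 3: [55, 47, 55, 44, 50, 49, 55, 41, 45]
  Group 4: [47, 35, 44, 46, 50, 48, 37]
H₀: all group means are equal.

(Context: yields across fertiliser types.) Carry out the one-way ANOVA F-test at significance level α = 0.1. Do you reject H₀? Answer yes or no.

reject H₀: yes

Group means [32.57, 26.91, 49.00, 43.86], grand mean 37.412
SSB = Σnᵢ(x̄ᵢ−x̄)² = 2876.755; SSW = ΣΣ(x−x̄ᵢ)² = 697.481
MSB = 2876.755/3 = 958.9183; MSW = 697.481/30 = 23.2494
F = MSB/MSW = 41.2449
df = (3, 30)
p-value (upper-tail) = 0.00000
At α=0.1: p < α → reject H₀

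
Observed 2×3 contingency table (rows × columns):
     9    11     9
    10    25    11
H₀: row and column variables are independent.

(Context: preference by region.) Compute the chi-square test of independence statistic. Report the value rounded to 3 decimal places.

Row totals [29, 46], col totals [19, 36, 20], n=75
χ² = (9−7.35)²/7.35 + (11−13.92)²/13.92 + (9−7.73)²/7.73 + (10−11.65)²/11.65 + (25−22.08)²/22.08 + (11−12.27)²/12.27 = 1.9436
df = 2

test statistic = 1.944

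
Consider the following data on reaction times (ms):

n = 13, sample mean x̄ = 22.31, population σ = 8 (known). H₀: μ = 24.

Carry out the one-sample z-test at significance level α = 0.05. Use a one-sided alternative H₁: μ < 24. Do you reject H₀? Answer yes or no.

reject H₀: no

SE = σ/√n = 8/√13 = 2.2188
z = (x̄−μ₀)/SE = (22.31−24)/2.2188 = -0.7617
p-value (one-sided, H₁ less) = 0.22313
At α=0.05: p ≥ α → fail to reject H₀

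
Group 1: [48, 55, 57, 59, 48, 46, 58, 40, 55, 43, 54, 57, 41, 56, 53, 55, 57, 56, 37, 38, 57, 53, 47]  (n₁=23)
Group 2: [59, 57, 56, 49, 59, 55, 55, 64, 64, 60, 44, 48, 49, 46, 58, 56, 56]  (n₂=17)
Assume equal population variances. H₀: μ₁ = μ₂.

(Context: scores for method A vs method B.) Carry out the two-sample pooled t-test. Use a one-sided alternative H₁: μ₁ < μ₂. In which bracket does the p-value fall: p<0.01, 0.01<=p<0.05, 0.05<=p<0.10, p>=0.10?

p-value bracket: 0.01<=p<0.05

x̄₁=50.870, s₁=7.008, n₁=23
x̄₂=55.000, s₂=5.906, n₂=17
s_p² = [22·7.008² + 16·5.906²]/38 = 43.1213
SE = √(s_p²·(1/23+1/17)) = 2.1003
t = (50.870−55.000)/2.1003 = -1.9666
df = 38
p-value (one-sided, H₁ less) = 0.02828
→ bracket: 0.01<=p<0.05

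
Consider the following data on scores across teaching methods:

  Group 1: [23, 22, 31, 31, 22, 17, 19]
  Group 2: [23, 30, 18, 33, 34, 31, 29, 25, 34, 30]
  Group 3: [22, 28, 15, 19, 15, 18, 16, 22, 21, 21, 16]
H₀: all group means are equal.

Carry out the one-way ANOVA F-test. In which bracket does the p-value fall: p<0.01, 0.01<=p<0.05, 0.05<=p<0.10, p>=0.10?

Group means [23.57, 28.70, 19.36], grand mean 23.750
SSB = Σnᵢ(x̄ᵢ−x̄)² = 456.890; SSW = ΣΣ(x−x̄ᵢ)² = 580.360
MSB = 456.890/2 = 228.4451; MSW = 580.360/25 = 23.2144
F = MSB/MSW = 9.8407
df = (2, 25)
p-value (upper-tail) = 0.00070
→ bracket: p<0.01

p-value bracket: p<0.01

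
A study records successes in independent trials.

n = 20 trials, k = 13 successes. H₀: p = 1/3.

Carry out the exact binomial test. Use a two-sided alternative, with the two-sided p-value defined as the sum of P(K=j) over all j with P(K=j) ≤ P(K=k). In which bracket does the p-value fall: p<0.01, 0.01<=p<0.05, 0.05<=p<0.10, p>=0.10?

p-value bracket: p<0.01

Exact binomial: n=20, k=13, p₀=1/3=0.3333
P(X=j) = C(n,j)·p₀^j·(1−p₀)^(n−j); p = Σ P(X=j) over j with P(X=j) ≤ P(X=13)
p-value (two-sided) = 0.00403
→ bracket: p<0.01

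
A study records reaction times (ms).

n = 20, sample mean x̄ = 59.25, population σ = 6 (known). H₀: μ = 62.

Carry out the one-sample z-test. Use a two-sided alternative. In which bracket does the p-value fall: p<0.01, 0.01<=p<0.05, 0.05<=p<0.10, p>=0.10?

p-value bracket: 0.01<=p<0.05

SE = σ/√n = 6/√20 = 1.3416
z = (x̄−μ₀)/SE = (59.25−62)/1.3416 = -2.0497
p-value (two-sided) = 0.04039
→ bracket: 0.01<=p<0.05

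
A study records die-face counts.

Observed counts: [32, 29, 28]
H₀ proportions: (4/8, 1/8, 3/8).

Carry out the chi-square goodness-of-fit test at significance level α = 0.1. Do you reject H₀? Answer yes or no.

reject H₀: yes

n = 89; E_i = n·p_i = [44.50, 11.12, 33.38]
χ² = (32−44.50)²/44.50 + (29−11.12)²/11.12 + (28−33.38)²/33.38 = 33.0974
df = 2
p-value (upper-tail) = 0.00000
At α=0.1: p < α → reject H₀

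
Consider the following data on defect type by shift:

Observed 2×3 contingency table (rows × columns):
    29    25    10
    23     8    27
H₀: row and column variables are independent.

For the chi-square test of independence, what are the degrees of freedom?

degrees of freedom = 2

df = (r−1)(c−1) = (2−1)·(3−1) = 2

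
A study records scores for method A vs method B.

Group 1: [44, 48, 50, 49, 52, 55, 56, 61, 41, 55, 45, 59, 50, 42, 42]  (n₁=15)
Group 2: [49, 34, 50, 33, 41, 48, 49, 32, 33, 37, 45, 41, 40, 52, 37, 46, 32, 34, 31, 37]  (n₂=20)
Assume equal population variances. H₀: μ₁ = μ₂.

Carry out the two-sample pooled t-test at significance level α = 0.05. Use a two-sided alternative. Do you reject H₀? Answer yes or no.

reject H₀: yes

x̄₁=49.933, s₁=6.364, n₁=15
x̄₂=40.050, s₂=7.030, n₂=20
s_p² = [14·6.364² + 19·7.030²]/33 = 45.6328
SE = √(s_p²·(1/15+1/20)) = 2.3073
t = (49.933−40.050)/2.3073 = 4.2834
df = 33
p-value (two-sided) = 0.00015
At α=0.05: p < α → reject H₀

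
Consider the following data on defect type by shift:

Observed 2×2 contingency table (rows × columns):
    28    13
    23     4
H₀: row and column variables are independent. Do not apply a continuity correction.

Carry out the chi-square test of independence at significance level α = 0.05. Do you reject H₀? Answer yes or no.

Row totals [41, 27], col totals [51, 17], n=68
χ² = (28−30.75)²/30.75 + (13−10.25)²/10.25 + (23−20.25)²/20.25 + (4−6.75)²/6.75 = 2.4776
df = 1
p-value (upper-tail) = 0.11548
At α=0.05: p ≥ α → fail to reject H₀

reject H₀: no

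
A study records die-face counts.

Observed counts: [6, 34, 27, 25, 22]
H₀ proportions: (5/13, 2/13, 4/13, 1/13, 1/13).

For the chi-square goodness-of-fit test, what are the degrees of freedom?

degrees of freedom = 4

df = k − 1 = 5 − 1 = 4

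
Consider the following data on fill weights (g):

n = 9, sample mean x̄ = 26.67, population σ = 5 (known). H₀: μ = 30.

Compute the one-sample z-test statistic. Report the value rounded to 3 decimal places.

SE = σ/√n = 5/√9 = 1.6667
z = (x̄−μ₀)/SE = (26.67−30)/1.6667 = -1.9980

test statistic = -1.998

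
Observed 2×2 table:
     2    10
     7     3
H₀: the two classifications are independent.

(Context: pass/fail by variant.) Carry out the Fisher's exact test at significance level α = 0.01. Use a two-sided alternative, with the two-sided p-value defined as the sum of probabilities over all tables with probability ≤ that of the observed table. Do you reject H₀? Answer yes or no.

reject H₀: no

Margins: r₁=12, r₂=10, c₁=9, c₂=13, n=22
p_obs = C(12,2)·C(10,7)/C(22,9); sum pmf over tables with pmf ≤ p_obs
p-value (two-sided) = 0.02742
At α=0.01: p ≥ α → fail to reject H₀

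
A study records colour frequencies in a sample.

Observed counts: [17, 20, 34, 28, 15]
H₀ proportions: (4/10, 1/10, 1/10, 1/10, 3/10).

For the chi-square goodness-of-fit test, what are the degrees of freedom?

df = k − 1 = 5 − 1 = 4

degrees of freedom = 4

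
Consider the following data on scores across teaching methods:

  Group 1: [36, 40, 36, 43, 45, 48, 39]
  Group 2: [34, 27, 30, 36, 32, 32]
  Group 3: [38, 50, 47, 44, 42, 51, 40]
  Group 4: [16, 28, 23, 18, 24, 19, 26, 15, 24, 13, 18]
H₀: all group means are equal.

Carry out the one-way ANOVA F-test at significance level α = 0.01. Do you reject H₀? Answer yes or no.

Group means [41.00, 31.83, 44.57, 20.36], grand mean 32.710
SSB = Σnᵢ(x̄ᵢ−x̄)² = 3147.294; SSW = ΣΣ(x−x̄ᵢ)² = 559.093
MSB = 3147.294/3 = 1049.0980; MSW = 559.093/27 = 20.7072
F = MSB/MSW = 50.6636
df = (3, 27)
p-value (upper-tail) = 0.00000
At α=0.01: p < α → reject H₀

reject H₀: yes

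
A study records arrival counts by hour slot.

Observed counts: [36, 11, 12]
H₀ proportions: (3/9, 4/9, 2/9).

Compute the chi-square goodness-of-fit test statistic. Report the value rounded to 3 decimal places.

n = 59; E_i = n·p_i = [19.67, 26.22, 13.11]
χ² = (36−19.67)²/19.67 + (11−26.22)²/26.22 + (12−13.11)²/13.11 = 22.4958
df = 2

test statistic = 22.496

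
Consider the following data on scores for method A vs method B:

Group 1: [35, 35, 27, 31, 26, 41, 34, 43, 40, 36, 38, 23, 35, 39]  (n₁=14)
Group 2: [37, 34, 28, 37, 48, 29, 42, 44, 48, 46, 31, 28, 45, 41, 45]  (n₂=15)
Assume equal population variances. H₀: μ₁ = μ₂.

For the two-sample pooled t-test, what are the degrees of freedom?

degrees of freedom = 27

df = n₁ + n₂ − 2 = 14 + 15 − 2 = 27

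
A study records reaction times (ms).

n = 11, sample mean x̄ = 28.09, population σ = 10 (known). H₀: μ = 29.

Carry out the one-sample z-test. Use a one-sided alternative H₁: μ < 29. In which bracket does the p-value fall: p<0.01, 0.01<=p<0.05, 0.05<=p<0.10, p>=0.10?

p-value bracket: p>=0.10

SE = σ/√n = 10/√11 = 3.0151
z = (x̄−μ₀)/SE = (28.09−29)/3.0151 = -0.3018
p-value (one-sided, H₁ less) = 0.38140
→ bracket: p>=0.10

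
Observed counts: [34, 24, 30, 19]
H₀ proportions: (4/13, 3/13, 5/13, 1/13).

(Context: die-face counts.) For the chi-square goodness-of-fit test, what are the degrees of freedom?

df = k − 1 = 4 − 1 = 3

degrees of freedom = 3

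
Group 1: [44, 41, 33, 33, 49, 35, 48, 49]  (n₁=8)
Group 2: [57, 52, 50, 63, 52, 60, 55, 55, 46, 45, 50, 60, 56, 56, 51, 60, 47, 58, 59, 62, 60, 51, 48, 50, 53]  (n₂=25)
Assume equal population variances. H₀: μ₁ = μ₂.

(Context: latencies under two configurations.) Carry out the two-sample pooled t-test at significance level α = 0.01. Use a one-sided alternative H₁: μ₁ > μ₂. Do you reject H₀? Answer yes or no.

x̄₁=41.500, s₁=7.051, n₁=8
x̄₂=54.240, s₂=5.214, n₂=25
s_p² = [7·7.051² + 24·5.214²]/31 = 32.2761
SE = √(s_p²·(1/8+1/25)) = 2.3077
t = (41.500−54.240)/2.3077 = -5.5206
df = 31
p-value (one-sided, H₁ greater) = 1.00000
At α=0.01: p ≥ α → fail to reject H₀

reject H₀: no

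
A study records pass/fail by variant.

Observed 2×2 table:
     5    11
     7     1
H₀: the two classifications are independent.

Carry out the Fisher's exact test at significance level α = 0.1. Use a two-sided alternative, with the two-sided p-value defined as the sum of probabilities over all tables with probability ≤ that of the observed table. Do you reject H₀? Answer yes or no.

reject H₀: yes

Margins: r₁=16, r₂=8, c₁=12, c₂=12, n=24
p_obs = C(16,5)·C(8,7)/C(24,12); sum pmf over tables with pmf ≤ p_obs
p-value (two-sided) = 0.02719
At α=0.1: p < α → reject H₀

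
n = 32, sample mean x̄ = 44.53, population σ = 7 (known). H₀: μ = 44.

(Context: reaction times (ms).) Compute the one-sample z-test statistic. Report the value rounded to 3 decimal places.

test statistic = 0.428

SE = σ/√n = 7/√32 = 1.2374
z = (x̄−μ₀)/SE = (44.53−44)/1.2374 = 0.4283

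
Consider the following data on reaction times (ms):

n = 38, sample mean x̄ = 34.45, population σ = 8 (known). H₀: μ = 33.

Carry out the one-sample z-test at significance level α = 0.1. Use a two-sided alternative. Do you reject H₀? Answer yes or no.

SE = σ/√n = 8/√38 = 1.2978
z = (x̄−μ₀)/SE = (34.45−33)/1.2978 = 1.1173
p-value (two-sided) = 0.26387
At α=0.1: p ≥ α → fail to reject H₀

reject H₀: no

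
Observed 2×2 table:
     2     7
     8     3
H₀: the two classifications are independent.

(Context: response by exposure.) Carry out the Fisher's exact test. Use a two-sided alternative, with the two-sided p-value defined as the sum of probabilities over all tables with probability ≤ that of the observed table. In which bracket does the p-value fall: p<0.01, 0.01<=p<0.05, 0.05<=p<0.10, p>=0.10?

Margins: r₁=9, r₂=11, c₁=10, c₂=10, n=20
p_obs = C(9,2)·C(11,8)/C(20,10); sum pmf over tables with pmf ≤ p_obs
p-value (two-sided) = 0.06978
→ bracket: 0.05<=p<0.10

p-value bracket: 0.05<=p<0.10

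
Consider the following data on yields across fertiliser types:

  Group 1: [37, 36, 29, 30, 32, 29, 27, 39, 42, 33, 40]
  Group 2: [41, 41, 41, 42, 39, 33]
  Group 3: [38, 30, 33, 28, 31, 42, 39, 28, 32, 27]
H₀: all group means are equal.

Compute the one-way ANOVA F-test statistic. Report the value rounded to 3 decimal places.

Group means [34.00, 39.50, 32.80], grand mean 34.778
SSB = Σnᵢ(x̄ᵢ−x̄)² = 179.567; SSW = ΣΣ(x−x̄ᵢ)² = 555.100
MSB = 179.567/2 = 89.7833; MSW = 555.100/24 = 23.1292
F = MSB/MSW = 3.8818
df = (2, 24)

test statistic = 3.882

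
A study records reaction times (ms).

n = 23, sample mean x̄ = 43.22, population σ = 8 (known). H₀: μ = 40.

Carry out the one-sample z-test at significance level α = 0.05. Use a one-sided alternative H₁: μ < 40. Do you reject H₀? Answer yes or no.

reject H₀: no

SE = σ/√n = 8/√23 = 1.6681
z = (x̄−μ₀)/SE = (43.22−40)/1.6681 = 1.9303
p-value (one-sided, H₁ less) = 0.97322
At α=0.05: p ≥ α → fail to reject H₀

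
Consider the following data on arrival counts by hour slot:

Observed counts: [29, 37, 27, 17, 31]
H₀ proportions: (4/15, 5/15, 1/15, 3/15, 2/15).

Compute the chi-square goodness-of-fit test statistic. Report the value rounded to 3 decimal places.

n = 141; E_i = n·p_i = [37.60, 47.00, 9.40, 28.20, 18.80]
χ² = (29−37.60)²/37.60 + (37−47.00)²/47.00 + (27−9.40)²/9.40 + (17−28.20)²/28.20 + (31−18.80)²/18.80 = 49.4131
df = 4

test statistic = 49.413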